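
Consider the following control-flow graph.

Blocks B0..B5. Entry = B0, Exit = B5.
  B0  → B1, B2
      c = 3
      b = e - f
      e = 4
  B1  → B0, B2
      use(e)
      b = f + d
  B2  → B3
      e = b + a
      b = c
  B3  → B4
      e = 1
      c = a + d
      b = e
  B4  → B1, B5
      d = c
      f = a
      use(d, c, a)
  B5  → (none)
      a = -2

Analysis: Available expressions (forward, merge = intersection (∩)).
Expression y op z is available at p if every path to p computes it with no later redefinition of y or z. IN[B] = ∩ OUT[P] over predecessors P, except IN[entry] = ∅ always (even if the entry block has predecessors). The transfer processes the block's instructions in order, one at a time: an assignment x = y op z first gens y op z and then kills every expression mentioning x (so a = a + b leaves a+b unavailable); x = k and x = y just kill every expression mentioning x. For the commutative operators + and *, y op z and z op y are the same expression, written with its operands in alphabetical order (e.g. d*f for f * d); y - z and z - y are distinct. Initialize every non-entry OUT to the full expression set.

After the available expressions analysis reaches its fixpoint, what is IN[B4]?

Answer: {a+d}

Derivation:
Converged values:
  B0:  IN={}  OUT={}
  B1:  IN={}  OUT={d+f}
  B2:  IN={}  OUT={}
  B3:  IN={}  OUT={a+d}
  B4:  IN={a+d}  OUT={}
  B5:  IN={}  OUT={}

Merge at B4: IN[B4] = OUT[B3] = {a+d}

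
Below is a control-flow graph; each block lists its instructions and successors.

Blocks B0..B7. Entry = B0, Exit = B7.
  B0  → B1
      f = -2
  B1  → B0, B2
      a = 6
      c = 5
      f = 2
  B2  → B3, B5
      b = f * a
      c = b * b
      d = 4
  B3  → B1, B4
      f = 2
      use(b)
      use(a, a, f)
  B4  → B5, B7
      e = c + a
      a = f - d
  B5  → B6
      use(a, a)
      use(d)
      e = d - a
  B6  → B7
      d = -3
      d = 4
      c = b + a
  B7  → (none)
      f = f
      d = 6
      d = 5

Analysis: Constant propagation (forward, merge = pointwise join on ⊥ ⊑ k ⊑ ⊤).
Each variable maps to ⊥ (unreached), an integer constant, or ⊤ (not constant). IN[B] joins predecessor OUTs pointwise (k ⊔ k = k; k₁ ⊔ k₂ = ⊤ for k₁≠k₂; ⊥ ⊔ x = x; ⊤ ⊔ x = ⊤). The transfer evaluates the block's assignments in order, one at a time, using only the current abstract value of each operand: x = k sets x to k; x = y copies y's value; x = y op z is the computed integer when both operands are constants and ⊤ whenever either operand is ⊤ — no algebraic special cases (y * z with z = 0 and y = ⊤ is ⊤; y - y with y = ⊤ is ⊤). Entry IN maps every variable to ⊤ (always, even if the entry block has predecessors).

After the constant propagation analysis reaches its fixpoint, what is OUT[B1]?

Per-block solution:
  B0:   IN=(all ⊤)   OUT={f:-2; rest ⊤}
  B1:   IN=(all ⊤)   OUT={a:6, c:5, f:2; rest ⊤}
  B2:   IN={a:6, c:5, f:2; rest ⊤}   OUT={a:6, b:12, c:144, d:4, f:2; rest ⊤}
  B3:   IN={a:6, b:12, c:144, d:4, f:2; rest ⊤}   OUT={a:6, b:12, c:144, d:4, f:2; rest ⊤}
  B4:   IN={a:6, b:12, c:144, d:4, f:2; rest ⊤}   OUT={a:-2, b:12, c:144, d:4, e:150, f:2; rest ⊤}
  B5:   IN={b:12, c:144, d:4, f:2; rest ⊤}   OUT={b:12, c:144, d:4, f:2; rest ⊤}
  B6:   IN={b:12, c:144, d:4, f:2; rest ⊤}   OUT={b:12, d:4, f:2; rest ⊤}
  B7:   IN={b:12, d:4, f:2; rest ⊤}   OUT={b:12, d:5, f:2; rest ⊤}

Merge at B1: IN[B1] = OUT[B0] ⊔ OUT[B3] = {a: ⊤, b: ⊤, c: ⊤, d: ⊤, e: ⊤, f: ⊤}
Applying B1's transfer function to that IN value gives OUT[B1] (row B1 above).

Answer: {a: 6, b: ⊤, c: 5, d: ⊤, e: ⊤, f: 2}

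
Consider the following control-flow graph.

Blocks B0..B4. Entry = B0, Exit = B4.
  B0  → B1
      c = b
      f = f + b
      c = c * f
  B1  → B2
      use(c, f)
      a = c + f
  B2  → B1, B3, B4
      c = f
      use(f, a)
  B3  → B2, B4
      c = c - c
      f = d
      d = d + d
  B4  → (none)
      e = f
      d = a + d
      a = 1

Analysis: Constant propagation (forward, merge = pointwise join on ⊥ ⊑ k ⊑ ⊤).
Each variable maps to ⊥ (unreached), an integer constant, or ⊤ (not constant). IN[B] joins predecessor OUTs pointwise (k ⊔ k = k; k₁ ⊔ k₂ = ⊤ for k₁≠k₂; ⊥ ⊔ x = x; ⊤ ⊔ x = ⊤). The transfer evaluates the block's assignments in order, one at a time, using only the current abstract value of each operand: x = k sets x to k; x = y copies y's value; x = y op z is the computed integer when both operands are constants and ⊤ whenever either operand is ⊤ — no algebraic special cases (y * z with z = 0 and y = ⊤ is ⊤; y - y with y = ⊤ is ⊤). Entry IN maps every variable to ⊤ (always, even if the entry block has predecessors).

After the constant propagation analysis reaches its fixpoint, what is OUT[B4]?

Fixpoint table:
  B0: | IN=(all ⊤) | OUT=(all ⊤)
  B1: | IN=(all ⊤) | OUT=(all ⊤)
  B2: | IN=(all ⊤) | OUT=(all ⊤)
  B3: | IN=(all ⊤) | OUT=(all ⊤)
  B4: | IN=(all ⊤) | OUT={a:1; rest ⊤}

Merge at B4: IN[B4] = OUT[B2] ⊔ OUT[B3] = {a: ⊤, b: ⊤, c: ⊤, d: ⊤, e: ⊤, f: ⊤}
Applying B4's transfer function to that IN value gives OUT[B4] (row B4 above).

Answer: {a: 1, b: ⊤, c: ⊤, d: ⊤, e: ⊤, f: ⊤}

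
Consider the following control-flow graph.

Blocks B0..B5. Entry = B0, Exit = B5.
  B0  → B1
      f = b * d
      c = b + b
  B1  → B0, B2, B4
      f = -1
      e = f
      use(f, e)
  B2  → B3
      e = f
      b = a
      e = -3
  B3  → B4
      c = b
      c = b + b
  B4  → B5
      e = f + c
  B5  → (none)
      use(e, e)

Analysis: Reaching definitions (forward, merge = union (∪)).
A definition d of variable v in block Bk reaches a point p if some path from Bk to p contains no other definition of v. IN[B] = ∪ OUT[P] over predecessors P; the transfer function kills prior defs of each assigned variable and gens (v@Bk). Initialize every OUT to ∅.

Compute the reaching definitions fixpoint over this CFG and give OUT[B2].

Answer: {b@B2, c@B0, e@B2, f@B1}

Trace:
Per-block solution:
  B0:   IN={c@B0, e@B1, f@B1}   OUT={c@B0, e@B1, f@B0}
  B1:   IN={c@B0, e@B1, f@B0}   OUT={c@B0, e@B1, f@B1}
  B2:   IN={c@B0, e@B1, f@B1}   OUT={b@B2, c@B0, e@B2, f@B1}
  B3:   IN={b@B2, c@B0, e@B2, f@B1}   OUT={b@B2, c@B3, e@B2, f@B1}
  B4:   IN={b@B2, c@B0, c@B3, e@B1, e@B2, f@B1}   OUT={b@B2, c@B0, c@B3, e@B4, f@B1}
  B5:   IN={b@B2, c@B0, c@B3, e@B4, f@B1}   OUT={b@B2, c@B0, c@B3, e@B4, f@B1}

Merge at B2: IN[B2] = OUT[B1] = {c@B0, e@B1, f@B1}
Applying B2's transfer function to that IN value gives OUT[B2] (row B2 above).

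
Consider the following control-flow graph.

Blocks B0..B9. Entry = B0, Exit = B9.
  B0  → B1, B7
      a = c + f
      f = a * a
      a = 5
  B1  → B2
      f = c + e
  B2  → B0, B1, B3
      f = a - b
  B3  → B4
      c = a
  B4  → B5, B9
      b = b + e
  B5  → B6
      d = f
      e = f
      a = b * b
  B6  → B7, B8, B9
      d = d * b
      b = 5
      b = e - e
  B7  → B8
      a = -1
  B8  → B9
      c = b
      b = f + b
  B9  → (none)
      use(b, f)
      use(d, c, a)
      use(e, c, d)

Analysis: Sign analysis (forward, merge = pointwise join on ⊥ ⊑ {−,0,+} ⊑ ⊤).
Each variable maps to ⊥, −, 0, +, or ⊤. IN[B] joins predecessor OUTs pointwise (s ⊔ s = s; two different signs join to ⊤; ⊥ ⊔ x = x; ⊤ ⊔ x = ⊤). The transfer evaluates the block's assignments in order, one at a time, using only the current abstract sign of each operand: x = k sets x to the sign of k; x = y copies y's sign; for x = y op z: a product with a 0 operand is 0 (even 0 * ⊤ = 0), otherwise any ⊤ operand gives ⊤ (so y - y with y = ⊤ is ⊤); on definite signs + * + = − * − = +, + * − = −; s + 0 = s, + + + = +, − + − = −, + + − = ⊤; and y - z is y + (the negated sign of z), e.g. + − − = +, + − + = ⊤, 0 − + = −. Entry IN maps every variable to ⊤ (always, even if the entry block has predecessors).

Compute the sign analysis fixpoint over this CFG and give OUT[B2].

Answer: {a: +, b: ⊤, c: ⊤, d: ⊤, e: ⊤, f: ⊤}

Derivation:
Converged values:
  B0:  IN=(all ⊤)  OUT={a:+; rest ⊤}
  B1:  IN={a:+; rest ⊤}  OUT={a:+; rest ⊤}
  B2:  IN={a:+; rest ⊤}  OUT={a:+; rest ⊤}
  B3:  IN={a:+; rest ⊤}  OUT={a:+, c:+; rest ⊤}
  B4:  IN={a:+, c:+; rest ⊤}  OUT={a:+, c:+; rest ⊤}
  B5:  IN={a:+, c:+; rest ⊤}  OUT={c:+; rest ⊤}
  B6:  IN={c:+; rest ⊤}  OUT={c:+; rest ⊤}
  B7:  IN=(all ⊤)  OUT={a:-; rest ⊤}
  B8:  IN=(all ⊤)  OUT=(all ⊤)
  B9:  IN=(all ⊤)  OUT=(all ⊤)

Merge at B2: IN[B2] = OUT[B1] = {a: +, b: ⊤, c: ⊤, d: ⊤, e: ⊤, f: ⊤}
Applying B2's transfer function to that IN value gives OUT[B2] (row B2 above).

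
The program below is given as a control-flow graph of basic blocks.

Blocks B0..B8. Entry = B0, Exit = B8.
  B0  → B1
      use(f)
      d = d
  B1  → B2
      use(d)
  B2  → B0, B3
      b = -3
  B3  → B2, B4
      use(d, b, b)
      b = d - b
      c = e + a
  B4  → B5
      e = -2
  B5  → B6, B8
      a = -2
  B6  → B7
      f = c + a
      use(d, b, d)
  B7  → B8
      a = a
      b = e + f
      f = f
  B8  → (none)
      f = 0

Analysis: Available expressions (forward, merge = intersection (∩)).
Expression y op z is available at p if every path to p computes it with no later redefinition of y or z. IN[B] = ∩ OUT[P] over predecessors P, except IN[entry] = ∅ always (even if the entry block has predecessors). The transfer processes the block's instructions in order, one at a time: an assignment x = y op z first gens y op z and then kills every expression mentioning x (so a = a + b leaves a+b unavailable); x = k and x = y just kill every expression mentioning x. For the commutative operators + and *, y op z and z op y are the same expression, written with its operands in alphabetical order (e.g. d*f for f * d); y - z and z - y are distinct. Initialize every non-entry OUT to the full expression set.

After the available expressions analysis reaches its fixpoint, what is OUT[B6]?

Per-block solution:
  B0:   IN={}   OUT={}
  B1:   IN={}   OUT={}
  B2:   IN={}   OUT={}
  B3:   IN={}   OUT={a+e}
  B4:   IN={a+e}   OUT={}
  B5:   IN={}   OUT={}
  B6:   IN={}   OUT={a+c}
  B7:   IN={a+c}   OUT={}
  B8:   IN={}   OUT={}

Merge at B6: IN[B6] = OUT[B5] = {}
Applying B6's transfer function to that IN value gives OUT[B6] (row B6 above).

Answer: {a+c}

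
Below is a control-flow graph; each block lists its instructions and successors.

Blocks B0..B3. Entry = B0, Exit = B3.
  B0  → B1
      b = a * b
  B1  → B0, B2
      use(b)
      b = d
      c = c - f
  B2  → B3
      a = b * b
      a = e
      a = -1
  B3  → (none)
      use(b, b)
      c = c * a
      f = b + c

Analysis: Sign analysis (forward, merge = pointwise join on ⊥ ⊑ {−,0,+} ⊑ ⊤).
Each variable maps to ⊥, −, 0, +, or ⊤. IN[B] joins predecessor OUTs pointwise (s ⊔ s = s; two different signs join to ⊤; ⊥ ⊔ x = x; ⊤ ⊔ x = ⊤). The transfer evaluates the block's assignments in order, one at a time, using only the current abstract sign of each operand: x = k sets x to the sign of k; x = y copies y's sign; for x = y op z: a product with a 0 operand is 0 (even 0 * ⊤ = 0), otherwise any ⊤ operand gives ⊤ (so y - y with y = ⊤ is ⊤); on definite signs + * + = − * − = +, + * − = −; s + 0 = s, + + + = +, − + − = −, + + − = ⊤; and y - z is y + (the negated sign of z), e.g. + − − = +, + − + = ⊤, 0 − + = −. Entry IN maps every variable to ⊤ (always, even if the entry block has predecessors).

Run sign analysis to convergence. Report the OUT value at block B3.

Per-block solution:
  B0:  IN=(all ⊤)  OUT=(all ⊤)
  B1:  IN=(all ⊤)  OUT=(all ⊤)
  B2:  IN=(all ⊤)  OUT={a:-; rest ⊤}
  B3:  IN={a:-; rest ⊤}  OUT={a:-; rest ⊤}

Merge at B3: IN[B3] = OUT[B2] = {a: -, b: ⊤, c: ⊤, d: ⊤, e: ⊤, f: ⊤}
Applying B3's transfer function to that IN value gives OUT[B3] (row B3 above).

Answer: {a: -, b: ⊤, c: ⊤, d: ⊤, e: ⊤, f: ⊤}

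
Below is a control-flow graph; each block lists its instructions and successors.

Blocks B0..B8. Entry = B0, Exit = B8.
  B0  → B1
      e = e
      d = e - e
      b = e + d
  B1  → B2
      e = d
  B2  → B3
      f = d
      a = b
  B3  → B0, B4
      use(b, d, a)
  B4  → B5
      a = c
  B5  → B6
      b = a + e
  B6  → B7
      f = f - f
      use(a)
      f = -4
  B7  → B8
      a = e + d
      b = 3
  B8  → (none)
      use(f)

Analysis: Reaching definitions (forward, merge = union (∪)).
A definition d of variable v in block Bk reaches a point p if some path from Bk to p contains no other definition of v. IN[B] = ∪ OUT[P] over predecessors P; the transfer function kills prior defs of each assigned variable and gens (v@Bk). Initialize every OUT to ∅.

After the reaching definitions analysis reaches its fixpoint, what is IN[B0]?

Converged values:
  B0: | IN={a@B2, b@B0, d@B0, e@B1, f@B2} | OUT={a@B2, b@B0, d@B0, e@B0, f@B2}
  B1: | IN={a@B2, b@B0, d@B0, e@B0, f@B2} | OUT={a@B2, b@B0, d@B0, e@B1, f@B2}
  B2: | IN={a@B2, b@B0, d@B0, e@B1, f@B2} | OUT={a@B2, b@B0, d@B0, e@B1, f@B2}
  B3: | IN={a@B2, b@B0, d@B0, e@B1, f@B2} | OUT={a@B2, b@B0, d@B0, e@B1, f@B2}
  B4: | IN={a@B2, b@B0, d@B0, e@B1, f@B2} | OUT={a@B4, b@B0, d@B0, e@B1, f@B2}
  B5: | IN={a@B4, b@B0, d@B0, e@B1, f@B2} | OUT={a@B4, b@B5, d@B0, e@B1, f@B2}
  B6: | IN={a@B4, b@B5, d@B0, e@B1, f@B2} | OUT={a@B4, b@B5, d@B0, e@B1, f@B6}
  B7: | IN={a@B4, b@B5, d@B0, e@B1, f@B6} | OUT={a@B7, b@B7, d@B0, e@B1, f@B6}
  B8: | IN={a@B7, b@B7, d@B0, e@B1, f@B6} | OUT={a@B7, b@B7, d@B0, e@B1, f@B6}

Merge at B0 (entry node, so the boundary value {} is joined with the incoming edge(s)): IN[B0] = {} ⊔ OUT[B3] = {a@B2, b@B0, d@B0, e@B1, f@B2}

Answer: {a@B2, b@B0, d@B0, e@B1, f@B2}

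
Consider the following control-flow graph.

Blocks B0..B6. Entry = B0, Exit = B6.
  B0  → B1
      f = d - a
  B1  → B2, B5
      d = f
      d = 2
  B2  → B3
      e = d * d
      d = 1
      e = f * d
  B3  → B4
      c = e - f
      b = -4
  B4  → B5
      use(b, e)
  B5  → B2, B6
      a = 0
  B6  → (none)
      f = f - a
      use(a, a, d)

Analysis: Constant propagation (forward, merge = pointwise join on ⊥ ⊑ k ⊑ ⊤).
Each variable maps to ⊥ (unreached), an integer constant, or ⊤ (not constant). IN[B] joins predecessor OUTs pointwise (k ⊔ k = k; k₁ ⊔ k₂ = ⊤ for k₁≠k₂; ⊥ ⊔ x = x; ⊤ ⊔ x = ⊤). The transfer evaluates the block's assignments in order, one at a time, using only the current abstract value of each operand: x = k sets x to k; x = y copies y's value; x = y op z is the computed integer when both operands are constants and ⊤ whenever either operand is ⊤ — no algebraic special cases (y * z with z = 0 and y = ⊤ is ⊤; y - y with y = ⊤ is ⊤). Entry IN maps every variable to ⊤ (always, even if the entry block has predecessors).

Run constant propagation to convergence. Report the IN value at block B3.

Converged values:
  B0: | IN=(all ⊤) | OUT=(all ⊤)
  B1: | IN=(all ⊤) | OUT={d:2; rest ⊤}
  B2: | IN=(all ⊤) | OUT={d:1; rest ⊤}
  B3: | IN={d:1; rest ⊤} | OUT={b:-4, d:1; rest ⊤}
  B4: | IN={b:-4, d:1; rest ⊤} | OUT={b:-4, d:1; rest ⊤}
  B5: | IN=(all ⊤) | OUT={a:0; rest ⊤}
  B6: | IN={a:0; rest ⊤} | OUT={a:0; rest ⊤}

Merge at B3: IN[B3] = OUT[B2] = {a: ⊤, b: ⊤, c: ⊤, d: 1, e: ⊤, f: ⊤}

Answer: {a: ⊤, b: ⊤, c: ⊤, d: 1, e: ⊤, f: ⊤}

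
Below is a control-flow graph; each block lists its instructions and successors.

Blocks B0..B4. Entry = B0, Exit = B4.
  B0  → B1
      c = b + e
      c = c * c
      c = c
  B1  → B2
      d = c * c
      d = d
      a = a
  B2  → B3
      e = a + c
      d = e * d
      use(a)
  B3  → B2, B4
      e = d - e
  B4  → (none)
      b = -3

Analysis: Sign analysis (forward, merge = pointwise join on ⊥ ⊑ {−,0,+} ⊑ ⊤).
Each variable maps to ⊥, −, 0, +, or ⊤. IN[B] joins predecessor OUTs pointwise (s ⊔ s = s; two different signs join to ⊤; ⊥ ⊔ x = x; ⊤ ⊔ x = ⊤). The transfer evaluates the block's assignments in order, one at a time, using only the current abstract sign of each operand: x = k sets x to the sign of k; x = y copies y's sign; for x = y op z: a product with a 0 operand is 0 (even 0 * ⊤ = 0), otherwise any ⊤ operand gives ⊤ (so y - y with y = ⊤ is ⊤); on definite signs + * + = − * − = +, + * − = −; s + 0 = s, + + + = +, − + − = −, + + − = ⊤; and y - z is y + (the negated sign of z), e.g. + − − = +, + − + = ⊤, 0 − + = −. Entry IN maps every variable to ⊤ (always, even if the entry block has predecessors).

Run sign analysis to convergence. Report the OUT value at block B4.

Converged values:
  B0:  IN=(all ⊤)  OUT=(all ⊤)
  B1:  IN=(all ⊤)  OUT=(all ⊤)
  B2:  IN=(all ⊤)  OUT=(all ⊤)
  B3:  IN=(all ⊤)  OUT=(all ⊤)
  B4:  IN=(all ⊤)  OUT={b:-; rest ⊤}

Merge at B4: IN[B4] = OUT[B3] = {a: ⊤, b: ⊤, c: ⊤, d: ⊤, e: ⊤, f: ⊤}
Applying B4's transfer function to that IN value gives OUT[B4] (row B4 above).

Answer: {a: ⊤, b: -, c: ⊤, d: ⊤, e: ⊤, f: ⊤}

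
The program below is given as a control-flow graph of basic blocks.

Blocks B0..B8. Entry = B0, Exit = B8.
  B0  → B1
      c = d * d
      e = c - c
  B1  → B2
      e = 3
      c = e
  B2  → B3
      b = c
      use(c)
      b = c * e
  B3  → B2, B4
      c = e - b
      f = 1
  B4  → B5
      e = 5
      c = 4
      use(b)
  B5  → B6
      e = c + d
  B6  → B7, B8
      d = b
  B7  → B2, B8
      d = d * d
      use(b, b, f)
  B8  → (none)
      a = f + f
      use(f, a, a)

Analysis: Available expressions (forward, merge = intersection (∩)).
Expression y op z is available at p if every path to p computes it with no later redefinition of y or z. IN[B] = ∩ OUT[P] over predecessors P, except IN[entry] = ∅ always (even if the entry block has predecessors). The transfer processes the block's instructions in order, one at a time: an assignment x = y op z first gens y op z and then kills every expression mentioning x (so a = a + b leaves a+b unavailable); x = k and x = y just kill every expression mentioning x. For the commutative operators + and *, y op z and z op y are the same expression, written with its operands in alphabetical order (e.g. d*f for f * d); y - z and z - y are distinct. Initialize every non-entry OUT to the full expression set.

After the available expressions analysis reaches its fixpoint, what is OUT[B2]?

Converged values:
  B0: | IN={} | OUT={c-c, d*d}
  B1: | IN={c-c, d*d} | OUT={d*d}
  B2: | IN={} | OUT={c*e}
  B3: | IN={c*e} | OUT={e-b}
  B4: | IN={e-b} | OUT={}
  B5: | IN={} | OUT={c+d}
  B6: | IN={c+d} | OUT={}
  B7: | IN={} | OUT={}
  B8: | IN={} | OUT={f+f}

Merge at B2: IN[B2] = OUT[B1] ∩ OUT[B3] ∩ OUT[B7] = {}
Applying B2's transfer function to that IN value gives OUT[B2] (row B2 above).

Answer: {c*e}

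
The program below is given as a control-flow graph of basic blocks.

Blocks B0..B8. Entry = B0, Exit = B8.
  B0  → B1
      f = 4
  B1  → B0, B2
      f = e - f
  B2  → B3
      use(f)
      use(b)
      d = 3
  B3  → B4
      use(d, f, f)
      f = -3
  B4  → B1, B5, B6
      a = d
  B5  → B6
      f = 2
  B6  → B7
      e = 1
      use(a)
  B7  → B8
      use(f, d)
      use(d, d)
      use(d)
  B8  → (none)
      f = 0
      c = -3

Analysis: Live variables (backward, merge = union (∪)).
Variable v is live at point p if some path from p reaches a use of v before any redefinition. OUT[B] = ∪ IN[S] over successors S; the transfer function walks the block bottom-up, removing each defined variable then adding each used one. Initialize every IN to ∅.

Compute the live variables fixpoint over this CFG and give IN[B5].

Answer: {a, d}

Trace:
Per-block solution:
  B0:  IN={b, e}  OUT={b, e, f}
  B1:  IN={b, e, f}  OUT={b, e, f}
  B2:  IN={b, e, f}  OUT={b, d, e, f}
  B3:  IN={b, d, e, f}  OUT={b, d, e, f}
  B4:  IN={b, d, e, f}  OUT={a, b, d, e, f}
  B5:  IN={a, d}  OUT={a, d, f}
  B6:  IN={a, d, f}  OUT={d, f}
  B7:  IN={d, f}  OUT={}
  B8:  IN={}  OUT={}

Merge at B5: OUT[B5] = IN[B6] = {a, d, f}
Applying B5's transfer function to that OUT value gives IN[B5] (row B5 above).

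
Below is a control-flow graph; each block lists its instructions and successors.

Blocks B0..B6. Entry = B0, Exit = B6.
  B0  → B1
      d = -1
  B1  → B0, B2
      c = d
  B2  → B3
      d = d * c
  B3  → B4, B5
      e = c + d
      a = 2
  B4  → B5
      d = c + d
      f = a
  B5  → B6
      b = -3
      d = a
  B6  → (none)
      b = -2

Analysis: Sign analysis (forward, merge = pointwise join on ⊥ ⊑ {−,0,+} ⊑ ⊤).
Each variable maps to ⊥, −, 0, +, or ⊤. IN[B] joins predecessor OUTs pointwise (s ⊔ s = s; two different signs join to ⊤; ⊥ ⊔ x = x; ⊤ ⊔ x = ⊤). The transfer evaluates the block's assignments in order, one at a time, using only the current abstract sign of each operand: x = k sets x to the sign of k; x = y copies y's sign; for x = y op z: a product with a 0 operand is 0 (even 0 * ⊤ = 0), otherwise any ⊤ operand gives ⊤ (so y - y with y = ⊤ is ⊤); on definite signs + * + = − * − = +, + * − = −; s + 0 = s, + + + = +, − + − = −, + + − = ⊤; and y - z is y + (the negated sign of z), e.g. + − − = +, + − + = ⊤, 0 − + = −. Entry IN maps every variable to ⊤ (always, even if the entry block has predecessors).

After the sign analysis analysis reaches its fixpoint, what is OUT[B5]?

Converged values:
  B0: | IN=(all ⊤) | OUT={d:-; rest ⊤}
  B1: | IN={d:-; rest ⊤} | OUT={c:-, d:-; rest ⊤}
  B2: | IN={c:-, d:-; rest ⊤} | OUT={c:-, d:+; rest ⊤}
  B3: | IN={c:-, d:+; rest ⊤} | OUT={a:+, c:-, d:+; rest ⊤}
  B4: | IN={a:+, c:-, d:+; rest ⊤} | OUT={a:+, c:-, f:+; rest ⊤}
  B5: | IN={a:+, c:-; rest ⊤} | OUT={a:+, b:-, c:-, d:+; rest ⊤}
  B6: | IN={a:+, b:-, c:-, d:+; rest ⊤} | OUT={a:+, b:-, c:-, d:+; rest ⊤}

Merge at B5: IN[B5] = OUT[B3] ⊔ OUT[B4] = {a: +, b: ⊤, c: -, d: ⊤, e: ⊤, f: ⊤}
Applying B5's transfer function to that IN value gives OUT[B5] (row B5 above).

Answer: {a: +, b: -, c: -, d: +, e: ⊤, f: ⊤}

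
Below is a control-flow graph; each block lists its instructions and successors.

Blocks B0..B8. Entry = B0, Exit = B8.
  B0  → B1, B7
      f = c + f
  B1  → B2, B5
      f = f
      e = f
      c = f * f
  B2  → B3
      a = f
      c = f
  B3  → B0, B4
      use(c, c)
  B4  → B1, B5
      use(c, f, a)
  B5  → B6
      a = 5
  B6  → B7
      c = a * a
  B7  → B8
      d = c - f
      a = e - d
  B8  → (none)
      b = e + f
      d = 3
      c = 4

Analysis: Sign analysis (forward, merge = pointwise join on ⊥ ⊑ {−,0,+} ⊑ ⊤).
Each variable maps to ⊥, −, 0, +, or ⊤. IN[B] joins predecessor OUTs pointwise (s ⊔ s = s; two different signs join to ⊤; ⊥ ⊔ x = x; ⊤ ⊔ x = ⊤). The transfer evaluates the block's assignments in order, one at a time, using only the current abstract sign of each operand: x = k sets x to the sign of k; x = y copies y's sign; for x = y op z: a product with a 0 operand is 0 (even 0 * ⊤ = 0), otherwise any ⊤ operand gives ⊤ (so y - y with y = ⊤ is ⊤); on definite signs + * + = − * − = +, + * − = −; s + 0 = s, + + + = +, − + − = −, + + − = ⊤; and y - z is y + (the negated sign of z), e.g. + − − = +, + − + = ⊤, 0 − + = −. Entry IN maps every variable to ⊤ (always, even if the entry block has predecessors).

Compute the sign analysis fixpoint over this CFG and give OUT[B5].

Answer: {a: +, b: ⊤, c: ⊤, d: ⊤, e: ⊤, f: ⊤}

Trace:
Per-block solution:
  B0:  IN=(all ⊤)  OUT=(all ⊤)
  B1:  IN=(all ⊤)  OUT=(all ⊤)
  B2:  IN=(all ⊤)  OUT=(all ⊤)
  B3:  IN=(all ⊤)  OUT=(all ⊤)
  B4:  IN=(all ⊤)  OUT=(all ⊤)
  B5:  IN=(all ⊤)  OUT={a:+; rest ⊤}
  B6:  IN={a:+; rest ⊤}  OUT={a:+, c:+; rest ⊤}
  B7:  IN=(all ⊤)  OUT=(all ⊤)
  B8:  IN=(all ⊤)  OUT={c:+, d:+; rest ⊤}

Merge at B5: IN[B5] = OUT[B1] ⊔ OUT[B4] = {a: ⊤, b: ⊤, c: ⊤, d: ⊤, e: ⊤, f: ⊤}
Applying B5's transfer function to that IN value gives OUT[B5] (row B5 above).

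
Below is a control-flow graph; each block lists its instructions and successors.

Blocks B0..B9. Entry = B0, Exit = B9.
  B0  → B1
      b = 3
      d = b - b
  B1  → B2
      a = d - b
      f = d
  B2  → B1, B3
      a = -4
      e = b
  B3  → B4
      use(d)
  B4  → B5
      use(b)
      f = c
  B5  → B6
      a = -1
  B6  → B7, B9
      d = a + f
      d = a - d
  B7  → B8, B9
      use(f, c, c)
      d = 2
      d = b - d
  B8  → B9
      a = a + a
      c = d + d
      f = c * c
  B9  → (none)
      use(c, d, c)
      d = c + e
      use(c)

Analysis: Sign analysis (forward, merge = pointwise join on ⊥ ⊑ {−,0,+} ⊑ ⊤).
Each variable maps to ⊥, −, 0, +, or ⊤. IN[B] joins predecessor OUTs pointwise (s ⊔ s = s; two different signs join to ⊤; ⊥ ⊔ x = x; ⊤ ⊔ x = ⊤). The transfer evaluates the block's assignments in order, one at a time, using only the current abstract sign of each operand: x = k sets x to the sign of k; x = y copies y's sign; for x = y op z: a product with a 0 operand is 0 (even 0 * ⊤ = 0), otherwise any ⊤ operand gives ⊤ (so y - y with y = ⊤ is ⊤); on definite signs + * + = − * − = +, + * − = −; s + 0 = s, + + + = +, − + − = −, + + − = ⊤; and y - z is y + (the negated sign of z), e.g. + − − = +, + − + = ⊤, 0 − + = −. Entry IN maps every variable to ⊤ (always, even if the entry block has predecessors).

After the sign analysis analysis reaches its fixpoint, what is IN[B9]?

Fixpoint table:
  B0:   IN=(all ⊤)   OUT={b:+; rest ⊤}
  B1:   IN={b:+; rest ⊤}   OUT={b:+; rest ⊤}
  B2:   IN={b:+; rest ⊤}   OUT={a:-, b:+, e:+; rest ⊤}
  B3:   IN={a:-, b:+, e:+; rest ⊤}   OUT={a:-, b:+, e:+; rest ⊤}
  B4:   IN={a:-, b:+, e:+; rest ⊤}   OUT={a:-, b:+, e:+; rest ⊤}
  B5:   IN={a:-, b:+, e:+; rest ⊤}   OUT={a:-, b:+, e:+; rest ⊤}
  B6:   IN={a:-, b:+, e:+; rest ⊤}   OUT={a:-, b:+, e:+; rest ⊤}
  B7:   IN={a:-, b:+, e:+; rest ⊤}   OUT={a:-, b:+, e:+; rest ⊤}
  B8:   IN={a:-, b:+, e:+; rest ⊤}   OUT={a:-, b:+, e:+; rest ⊤}
  B9:   IN={a:-, b:+, e:+; rest ⊤}   OUT={a:-, b:+, e:+; rest ⊤}

Merge at B9: IN[B9] = OUT[B6] ⊔ OUT[B7] ⊔ OUT[B8] = {a: -, b: +, c: ⊤, d: ⊤, e: +, f: ⊤}

Answer: {a: -, b: +, c: ⊤, d: ⊤, e: +, f: ⊤}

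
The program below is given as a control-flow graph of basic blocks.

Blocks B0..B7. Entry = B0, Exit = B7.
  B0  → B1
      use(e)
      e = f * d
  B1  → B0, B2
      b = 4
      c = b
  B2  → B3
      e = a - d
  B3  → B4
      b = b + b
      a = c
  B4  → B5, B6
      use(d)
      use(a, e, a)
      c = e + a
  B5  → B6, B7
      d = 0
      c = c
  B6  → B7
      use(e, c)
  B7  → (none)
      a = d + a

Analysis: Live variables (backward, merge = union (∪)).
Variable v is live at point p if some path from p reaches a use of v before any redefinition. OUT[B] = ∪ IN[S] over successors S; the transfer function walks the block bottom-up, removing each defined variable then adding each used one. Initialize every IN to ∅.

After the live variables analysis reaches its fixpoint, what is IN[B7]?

Fixpoint table:
  B0:   IN={a, d, e, f}   OUT={a, d, e, f}
  B1:   IN={a, d, e, f}   OUT={a, b, c, d, e, f}
  B2:   IN={a, b, c, d}   OUT={b, c, d, e}
  B3:   IN={b, c, d, e}   OUT={a, d, e}
  B4:   IN={a, d, e}   OUT={a, c, d, e}
  B5:   IN={a, c, e}   OUT={a, c, d, e}
  B6:   IN={a, c, d, e}   OUT={a, d}
  B7:   IN={a, d}   OUT={}

B7 is the boundary node: OUT[B7] = {}
Applying B7's transfer function to that OUT value gives IN[B7] (row B7 above).

Answer: {a, d}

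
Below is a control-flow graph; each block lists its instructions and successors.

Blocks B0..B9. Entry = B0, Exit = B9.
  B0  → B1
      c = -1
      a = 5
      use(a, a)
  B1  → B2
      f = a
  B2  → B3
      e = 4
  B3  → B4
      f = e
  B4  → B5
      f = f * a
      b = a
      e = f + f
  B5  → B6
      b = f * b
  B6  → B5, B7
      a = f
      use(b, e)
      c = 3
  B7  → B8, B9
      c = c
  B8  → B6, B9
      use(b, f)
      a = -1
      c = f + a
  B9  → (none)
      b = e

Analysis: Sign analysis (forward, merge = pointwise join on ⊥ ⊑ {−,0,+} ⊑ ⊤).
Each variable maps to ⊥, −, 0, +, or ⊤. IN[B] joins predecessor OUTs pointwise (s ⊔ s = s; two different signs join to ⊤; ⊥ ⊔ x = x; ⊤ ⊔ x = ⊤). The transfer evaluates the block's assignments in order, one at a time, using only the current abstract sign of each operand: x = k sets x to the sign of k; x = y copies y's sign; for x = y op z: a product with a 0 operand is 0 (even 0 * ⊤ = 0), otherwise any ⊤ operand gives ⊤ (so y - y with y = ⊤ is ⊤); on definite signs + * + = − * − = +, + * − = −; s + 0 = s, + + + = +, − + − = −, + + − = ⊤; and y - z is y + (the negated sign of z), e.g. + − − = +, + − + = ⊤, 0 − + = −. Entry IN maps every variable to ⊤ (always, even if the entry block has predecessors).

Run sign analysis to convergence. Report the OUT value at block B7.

Per-block solution:
  B0:  IN=(all ⊤)  OUT={a:+, c:-; rest ⊤}
  B1:  IN={a:+, c:-; rest ⊤}  OUT={a:+, c:-, f:+; rest ⊤}
  B2:  IN={a:+, c:-, f:+; rest ⊤}  OUT={a:+, c:-, e:+, f:+; rest ⊤}
  B3:  IN={a:+, c:-, e:+, f:+; rest ⊤}  OUT={a:+, c:-, e:+, f:+; rest ⊤}
  B4:  IN={a:+, c:-, e:+, f:+; rest ⊤}  OUT={a:+, b:+, c:-, e:+, f:+; rest ⊤}
  B5:  IN={a:+, b:+, e:+, f:+; rest ⊤}  OUT={a:+, b:+, e:+, f:+; rest ⊤}
  B6:  IN={b:+, e:+, f:+; rest ⊤}  OUT={a:+, b:+, c:+, e:+, f:+; rest ⊤}
  B7:  IN={a:+, b:+, c:+, e:+, f:+; rest ⊤}  OUT={a:+, b:+, c:+, e:+, f:+; rest ⊤}
  B8:  IN={a:+, b:+, c:+, e:+, f:+; rest ⊤}  OUT={a:-, b:+, e:+, f:+; rest ⊤}
  B9:  IN={b:+, e:+, f:+; rest ⊤}  OUT={b:+, e:+, f:+; rest ⊤}

Merge at B7: IN[B7] = OUT[B6] = {a: +, b: +, c: +, d: ⊤, e: +, f: +}
Applying B7's transfer function to that IN value gives OUT[B7] (row B7 above).

Answer: {a: +, b: +, c: +, d: ⊤, e: +, f: +}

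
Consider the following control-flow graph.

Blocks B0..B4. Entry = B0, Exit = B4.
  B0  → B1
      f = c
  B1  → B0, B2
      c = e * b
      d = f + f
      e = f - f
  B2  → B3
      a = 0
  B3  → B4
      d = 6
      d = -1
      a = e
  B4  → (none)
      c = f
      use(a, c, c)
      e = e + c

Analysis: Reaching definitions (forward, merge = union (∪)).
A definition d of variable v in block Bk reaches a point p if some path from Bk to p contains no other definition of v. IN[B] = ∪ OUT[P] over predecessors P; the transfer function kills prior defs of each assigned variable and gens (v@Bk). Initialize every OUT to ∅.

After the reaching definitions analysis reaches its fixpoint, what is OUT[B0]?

Converged values:
  B0: | IN={c@B1, d@B1, e@B1, f@B0} | OUT={c@B1, d@B1, e@B1, f@B0}
  B1: | IN={c@B1, d@B1, e@B1, f@B0} | OUT={c@B1, d@B1, e@B1, f@B0}
  B2: | IN={c@B1, d@B1, e@B1, f@B0} | OUT={a@B2, c@B1, d@B1, e@B1, f@B0}
  B3: | IN={a@B2, c@B1, d@B1, e@B1, f@B0} | OUT={a@B3, c@B1, d@B3, e@B1, f@B0}
  B4: | IN={a@B3, c@B1, d@B3, e@B1, f@B0} | OUT={a@B3, c@B4, d@B3, e@B4, f@B0}

Merge at B0 (entry node, so the boundary value {} is joined with the incoming edge(s)): IN[B0] = {} ⊔ OUT[B1] = {c@B1, d@B1, e@B1, f@B0}
Applying B0's transfer function to that IN value gives OUT[B0] (row B0 above).

Answer: {c@B1, d@B1, e@B1, f@B0}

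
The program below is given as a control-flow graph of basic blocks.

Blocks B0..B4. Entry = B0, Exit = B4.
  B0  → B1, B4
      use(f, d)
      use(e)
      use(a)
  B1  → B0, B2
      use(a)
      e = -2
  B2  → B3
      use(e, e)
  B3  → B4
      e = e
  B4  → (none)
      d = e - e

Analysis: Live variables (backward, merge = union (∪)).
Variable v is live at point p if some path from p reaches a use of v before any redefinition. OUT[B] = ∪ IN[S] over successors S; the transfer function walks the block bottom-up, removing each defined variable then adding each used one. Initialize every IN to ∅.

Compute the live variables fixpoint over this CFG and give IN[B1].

Answer: {a, d, f}

Derivation:
Converged values:
  B0:   IN={a, d, e, f}   OUT={a, d, e, f}
  B1:   IN={a, d, f}   OUT={a, d, e, f}
  B2:   IN={e}   OUT={e}
  B3:   IN={e}   OUT={e}
  B4:   IN={e}   OUT={}

Merge at B1: OUT[B1] = IN[B0] ⊔ IN[B2] = {a, d, e, f}
Applying B1's transfer function to that OUT value gives IN[B1] (row B1 above).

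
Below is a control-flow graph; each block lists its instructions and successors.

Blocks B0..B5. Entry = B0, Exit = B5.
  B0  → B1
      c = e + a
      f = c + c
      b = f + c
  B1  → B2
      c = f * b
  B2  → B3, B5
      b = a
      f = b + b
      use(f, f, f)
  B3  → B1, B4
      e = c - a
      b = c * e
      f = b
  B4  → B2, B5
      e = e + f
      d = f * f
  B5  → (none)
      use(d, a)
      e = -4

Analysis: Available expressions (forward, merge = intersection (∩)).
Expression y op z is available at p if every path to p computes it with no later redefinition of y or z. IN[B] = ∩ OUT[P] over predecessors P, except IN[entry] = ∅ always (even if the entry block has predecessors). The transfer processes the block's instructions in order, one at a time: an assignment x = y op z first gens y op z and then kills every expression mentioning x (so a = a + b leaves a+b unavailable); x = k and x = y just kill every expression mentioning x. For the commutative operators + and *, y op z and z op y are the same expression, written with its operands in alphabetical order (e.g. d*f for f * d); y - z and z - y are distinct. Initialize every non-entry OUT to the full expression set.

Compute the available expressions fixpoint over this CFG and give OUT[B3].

Fixpoint table:
  B0:   IN={}   OUT={a+e, c+c, c+f}
  B1:   IN={}   OUT={b*f}
  B2:   IN={}   OUT={b+b}
  B3:   IN={b+b}   OUT={c*e, c-a}
  B4:   IN={c*e, c-a}   OUT={c-a, f*f}
  B5:   IN={}   OUT={}

Merge at B3: IN[B3] = OUT[B2] = {b+b}
Applying B3's transfer function to that IN value gives OUT[B3] (row B3 above).

Answer: {c*e, c-a}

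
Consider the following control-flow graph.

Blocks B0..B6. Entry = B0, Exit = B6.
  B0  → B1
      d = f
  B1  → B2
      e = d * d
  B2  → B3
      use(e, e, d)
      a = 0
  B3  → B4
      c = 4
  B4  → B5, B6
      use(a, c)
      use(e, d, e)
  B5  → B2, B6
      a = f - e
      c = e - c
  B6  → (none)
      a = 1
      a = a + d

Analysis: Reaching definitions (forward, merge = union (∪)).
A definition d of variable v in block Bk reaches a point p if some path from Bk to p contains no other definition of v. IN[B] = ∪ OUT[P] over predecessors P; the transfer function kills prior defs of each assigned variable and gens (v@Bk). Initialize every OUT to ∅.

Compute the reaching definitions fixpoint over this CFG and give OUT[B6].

Answer: {a@B6, c@B3, c@B5, d@B0, e@B1}

Working:
Converged values:
  B0:  IN={}  OUT={d@B0}
  B1:  IN={d@B0}  OUT={d@B0, e@B1}
  B2:  IN={a@B5, c@B5, d@B0, e@B1}  OUT={a@B2, c@B5, d@B0, e@B1}
  B3:  IN={a@B2, c@B5, d@B0, e@B1}  OUT={a@B2, c@B3, d@B0, e@B1}
  B4:  IN={a@B2, c@B3, d@B0, e@B1}  OUT={a@B2, c@B3, d@B0, e@B1}
  B5:  IN={a@B2, c@B3, d@B0, e@B1}  OUT={a@B5, c@B5, d@B0, e@B1}
  B6:  IN={a@B2, a@B5, c@B3, c@B5, d@B0, e@B1}  OUT={a@B6, c@B3, c@B5, d@B0, e@B1}

Merge at B6: IN[B6] = OUT[B4] ⊔ OUT[B5] = {a@B2, a@B5, c@B3, c@B5, d@B0, e@B1}
Applying B6's transfer function to that IN value gives OUT[B6] (row B6 above).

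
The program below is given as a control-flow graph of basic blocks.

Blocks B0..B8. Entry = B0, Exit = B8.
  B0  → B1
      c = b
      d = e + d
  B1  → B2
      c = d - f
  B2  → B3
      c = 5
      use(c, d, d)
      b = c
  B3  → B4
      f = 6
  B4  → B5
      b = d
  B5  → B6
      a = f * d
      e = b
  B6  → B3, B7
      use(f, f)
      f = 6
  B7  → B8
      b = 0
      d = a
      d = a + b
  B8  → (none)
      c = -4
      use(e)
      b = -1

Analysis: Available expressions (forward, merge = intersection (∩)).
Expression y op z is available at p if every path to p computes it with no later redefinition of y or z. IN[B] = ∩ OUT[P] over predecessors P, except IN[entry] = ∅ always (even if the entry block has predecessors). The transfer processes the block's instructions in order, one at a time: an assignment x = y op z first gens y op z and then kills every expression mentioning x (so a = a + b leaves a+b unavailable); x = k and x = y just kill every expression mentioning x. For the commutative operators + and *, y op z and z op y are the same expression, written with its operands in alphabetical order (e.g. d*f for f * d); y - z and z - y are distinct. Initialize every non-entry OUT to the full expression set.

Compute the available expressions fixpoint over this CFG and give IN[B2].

Fixpoint table:
  B0:   IN={}   OUT={}
  B1:   IN={}   OUT={d-f}
  B2:   IN={d-f}   OUT={d-f}
  B3:   IN={}   OUT={}
  B4:   IN={}   OUT={}
  B5:   IN={}   OUT={d*f}
  B6:   IN={d*f}   OUT={}
  B7:   IN={}   OUT={a+b}
  B8:   IN={a+b}   OUT={}

Merge at B2: IN[B2] = OUT[B1] = {d-f}

Answer: {d-f}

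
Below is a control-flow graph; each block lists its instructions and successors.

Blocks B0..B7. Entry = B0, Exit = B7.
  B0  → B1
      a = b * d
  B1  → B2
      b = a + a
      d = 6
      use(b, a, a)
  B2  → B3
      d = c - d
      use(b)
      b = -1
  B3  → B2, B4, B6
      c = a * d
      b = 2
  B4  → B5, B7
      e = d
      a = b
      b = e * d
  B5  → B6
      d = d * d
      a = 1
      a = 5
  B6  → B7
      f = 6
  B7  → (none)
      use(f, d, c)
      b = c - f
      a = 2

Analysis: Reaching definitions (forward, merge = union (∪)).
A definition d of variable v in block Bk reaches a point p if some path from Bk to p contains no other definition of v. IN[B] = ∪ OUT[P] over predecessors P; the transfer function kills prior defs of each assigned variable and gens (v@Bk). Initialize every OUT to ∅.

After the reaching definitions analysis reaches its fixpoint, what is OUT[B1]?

Answer: {a@B0, b@B1, d@B1}

Derivation:
Converged values:
  B0:  IN={}  OUT={a@B0}
  B1:  IN={a@B0}  OUT={a@B0, b@B1, d@B1}
  B2:  IN={a@B0, b@B1, b@B3, c@B3, d@B1, d@B2}  OUT={a@B0, b@B2, c@B3, d@B2}
  B3:  IN={a@B0, b@B2, c@B3, d@B2}  OUT={a@B0, b@B3, c@B3, d@B2}
  B4:  IN={a@B0, b@B3, c@B3, d@B2}  OUT={a@B4, b@B4, c@B3, d@B2, e@B4}
  B5:  IN={a@B4, b@B4, c@B3, d@B2, e@B4}  OUT={a@B5, b@B4, c@B3, d@B5, e@B4}
  B6:  IN={a@B0, a@B5, b@B3, b@B4, c@B3, d@B2, d@B5, e@B4}  OUT={a@B0, a@B5, b@B3, b@B4, c@B3, d@B2, d@B5, e@B4, f@B6}
  B7:  IN={a@B0, a@B4, a@B5, b@B3, b@B4, c@B3, d@B2, d@B5, e@B4, f@B6}  OUT={a@B7, b@B7, c@B3, d@B2, d@B5, e@B4, f@B6}

Merge at B1: IN[B1] = OUT[B0] = {a@B0}
Applying B1's transfer function to that IN value gives OUT[B1] (row B1 above).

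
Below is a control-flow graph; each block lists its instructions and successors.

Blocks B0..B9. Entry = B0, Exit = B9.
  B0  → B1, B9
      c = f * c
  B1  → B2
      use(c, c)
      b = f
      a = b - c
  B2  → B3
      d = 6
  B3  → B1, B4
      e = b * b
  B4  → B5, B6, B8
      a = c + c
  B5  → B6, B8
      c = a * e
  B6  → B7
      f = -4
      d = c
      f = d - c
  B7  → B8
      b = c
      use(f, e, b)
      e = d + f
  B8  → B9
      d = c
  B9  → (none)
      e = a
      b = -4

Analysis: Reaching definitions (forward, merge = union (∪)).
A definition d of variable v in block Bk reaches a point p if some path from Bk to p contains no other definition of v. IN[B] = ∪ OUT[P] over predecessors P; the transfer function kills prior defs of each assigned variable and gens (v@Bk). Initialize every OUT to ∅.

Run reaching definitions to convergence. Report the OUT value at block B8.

Answer: {a@B4, b@B1, b@B7, c@B0, c@B5, d@B8, e@B3, e@B7, f@B6}

Derivation:
Fixpoint table:
  B0:  IN={}  OUT={c@B0}
  B1:  IN={a@B1, b@B1, c@B0, d@B2, e@B3}  OUT={a@B1, b@B1, c@B0, d@B2, e@B3}
  B2:  IN={a@B1, b@B1, c@B0, d@B2, e@B3}  OUT={a@B1, b@B1, c@B0, d@B2, e@B3}
  B3:  IN={a@B1, b@B1, c@B0, d@B2, e@B3}  OUT={a@B1, b@B1, c@B0, d@B2, e@B3}
  B4:  IN={a@B1, b@B1, c@B0, d@B2, e@B3}  OUT={a@B4, b@B1, c@B0, d@B2, e@B3}
  B5:  IN={a@B4, b@B1, c@B0, d@B2, e@B3}  OUT={a@B4, b@B1, c@B5, d@B2, e@B3}
  B6:  IN={a@B4, b@B1, c@B0, c@B5, d@B2, e@B3}  OUT={a@B4, b@B1, c@B0, c@B5, d@B6, e@B3, f@B6}
  B7:  IN={a@B4, b@B1, c@B0, c@B5, d@B6, e@B3, f@B6}  OUT={a@B4, b@B7, c@B0, c@B5, d@B6, e@B7, f@B6}
  B8:  IN={a@B4, b@B1, b@B7, c@B0, c@B5, d@B2, d@B6, e@B3, e@B7, f@B6}  OUT={a@B4, b@B1, b@B7, c@B0, c@B5, d@B8, e@B3, e@B7, f@B6}
  B9:  IN={a@B4, b@B1, b@B7, c@B0, c@B5, d@B8, e@B3, e@B7, f@B6}  OUT={a@B4, b@B9, c@B0, c@B5, d@B8, e@B9, f@B6}

Merge at B8: IN[B8] = OUT[B4] ⊔ OUT[B5] ⊔ OUT[B7] = {a@B4, b@B1, b@B7, c@B0, c@B5, d@B2, d@B6, e@B3, e@B7, f@B6}
Applying B8's transfer function to that IN value gives OUT[B8] (row B8 above).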